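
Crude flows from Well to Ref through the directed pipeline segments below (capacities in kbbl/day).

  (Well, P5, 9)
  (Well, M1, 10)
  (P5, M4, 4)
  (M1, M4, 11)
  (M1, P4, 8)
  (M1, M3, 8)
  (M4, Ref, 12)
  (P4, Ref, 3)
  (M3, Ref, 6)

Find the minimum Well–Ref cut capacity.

Augment Well→P5→M4→Ref: bottleneck 4, flow now 4.
Augment Well→M1→M4→Ref: bottleneck 8, flow now 12.
Augment Well→M1→P4→Ref: bottleneck 2, flow now 14.
No augmenting path remains; maximum flow = 14.
By max-flow min-cut, the minimum cut capacity equals the max flow.
In the residual graph, reachable from Well: {Well, P5}.
Min-cut edges: Well→M1 (10), P5→M4 (4); capacity 10 + 4 = 14.

14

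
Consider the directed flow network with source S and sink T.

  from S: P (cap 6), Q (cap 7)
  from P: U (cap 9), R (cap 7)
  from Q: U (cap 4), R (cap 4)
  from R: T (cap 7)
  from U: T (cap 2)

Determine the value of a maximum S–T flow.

9

Augment S→P→R→T: bottleneck 6, flow now 6.
Augment S→Q→R→T: bottleneck 1, flow now 7.
Augment S→Q→U→T: bottleneck 2, flow now 9.
No augmenting path remains; maximum flow = 9.
In the residual graph, reachable from S: {S, P, Q, R, U}.
Min-cut edges: R→T (7), U→T (2); capacity 7 + 2 = 9.
This cut is saturated, so no flow can exceed 9.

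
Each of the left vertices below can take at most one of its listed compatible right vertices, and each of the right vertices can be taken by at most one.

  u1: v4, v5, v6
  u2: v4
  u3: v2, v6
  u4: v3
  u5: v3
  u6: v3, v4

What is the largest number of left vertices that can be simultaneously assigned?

4

Unit-capacity flow: source→left, listed edges, right→sink; max matching = max flow.
Augmenting path u1→v4 (+1); matched 1.
Augmenting path u3→v2 (+1); matched 2.
Augmenting path u4→v3 (+1); matched 3.
Augmenting path u2→v4→u1→v5 (+1); matched 4.
No augmenting path remains; maximum matching = 4.
König certificate: {u1, u3, v3, v4} is a vertex cover of size 4 (every listed pair touches it), so no matching can be larger.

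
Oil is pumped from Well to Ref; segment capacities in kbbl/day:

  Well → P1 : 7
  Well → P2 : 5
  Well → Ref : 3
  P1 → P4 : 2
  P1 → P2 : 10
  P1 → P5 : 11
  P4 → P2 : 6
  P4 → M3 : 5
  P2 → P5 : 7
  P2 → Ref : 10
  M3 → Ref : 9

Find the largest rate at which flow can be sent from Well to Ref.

15

Augment Well→Ref: bottleneck 3, flow now 3.
Augment Well→P2→Ref: bottleneck 5, flow now 8.
Augment Well→P1→P2→Ref: bottleneck 5, flow now 13.
Augment Well→P1→P4→M3→Ref: bottleneck 2, flow now 15.
No augmenting path remains; maximum flow = 15.
In the residual graph, reachable from Well: {Well}.
Min-cut edges: Well→P1 (7), Well→P2 (5), Well→Ref (3); capacity 7 + 5 + 3 = 15.
This cut is saturated, so no flow can exceed 15.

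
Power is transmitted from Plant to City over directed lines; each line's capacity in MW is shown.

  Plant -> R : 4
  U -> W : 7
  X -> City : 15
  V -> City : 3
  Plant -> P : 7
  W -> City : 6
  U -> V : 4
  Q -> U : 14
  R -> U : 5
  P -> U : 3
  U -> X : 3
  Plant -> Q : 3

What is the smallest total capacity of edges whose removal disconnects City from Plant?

Augment Plant→P→U→V→City: bottleneck 3, flow now 3.
Augment Plant→Q→U→W→City: bottleneck 3, flow now 6.
Augment Plant→R→U→W→City: bottleneck 3, flow now 9.
Augment Plant→R→U→X→City: bottleneck 1, flow now 10.
No augmenting path remains; maximum flow = 10.
By max-flow min-cut, the minimum cut capacity equals the max flow.
In the residual graph, reachable from Plant: {Plant, P}.
Min-cut edges: Plant→Q (3), Plant→R (4), P→U (3); capacity 3 + 4 + 3 = 10.

10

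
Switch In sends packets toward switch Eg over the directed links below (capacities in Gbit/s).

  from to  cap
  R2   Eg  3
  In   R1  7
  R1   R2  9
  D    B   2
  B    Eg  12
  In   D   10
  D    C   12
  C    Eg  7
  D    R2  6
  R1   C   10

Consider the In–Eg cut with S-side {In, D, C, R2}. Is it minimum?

No — its capacity is 19, but the minimum cut has capacity 12.

Given cut capacity: 7 + 2 + 7 + 3 = 19.
Augment In→D→B→Eg: bottleneck 2, flow now 2.
Augment In→D→C→Eg: bottleneck 7, flow now 9.
Augment In→D→R2→Eg: bottleneck 1, flow now 10.
Augment In→R1→R2→Eg: bottleneck 2, flow now 12.
No augmenting path remains; maximum flow = 12.
In the residual graph, reachable from In: {In, D, R1, C, R2}.
Min-cut edges: D→B (2), C→Eg (7), R2→Eg (3); capacity 2 + 7 + 3 = 12.
Cut capacity 19 exceeds the max flow 12, so it is not minimum.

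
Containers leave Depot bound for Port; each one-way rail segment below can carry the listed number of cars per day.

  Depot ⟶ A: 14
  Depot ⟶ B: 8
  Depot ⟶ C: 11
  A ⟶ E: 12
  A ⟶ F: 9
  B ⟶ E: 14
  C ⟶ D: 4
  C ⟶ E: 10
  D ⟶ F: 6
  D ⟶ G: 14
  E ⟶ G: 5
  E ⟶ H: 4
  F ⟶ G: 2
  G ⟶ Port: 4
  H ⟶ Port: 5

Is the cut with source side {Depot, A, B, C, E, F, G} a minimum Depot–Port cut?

Given cut capacity: 4 + 4 + 4 = 12.
Augment Depot→A→E→G→Port: bottleneck 4, flow now 4.
Augment Depot→A→E→H→Port: bottleneck 4, flow now 8.
No augmenting path remains; maximum flow = 8.
In the residual graph, reachable from Depot: {Depot, A, B, C, D, E, F, G}.
Min-cut edges: E→H (4), G→Port (4); capacity 4 + 4 = 8.
Cut capacity 12 exceeds the max flow 8, so it is not minimum.

No — its capacity is 12, but the minimum cut has capacity 8.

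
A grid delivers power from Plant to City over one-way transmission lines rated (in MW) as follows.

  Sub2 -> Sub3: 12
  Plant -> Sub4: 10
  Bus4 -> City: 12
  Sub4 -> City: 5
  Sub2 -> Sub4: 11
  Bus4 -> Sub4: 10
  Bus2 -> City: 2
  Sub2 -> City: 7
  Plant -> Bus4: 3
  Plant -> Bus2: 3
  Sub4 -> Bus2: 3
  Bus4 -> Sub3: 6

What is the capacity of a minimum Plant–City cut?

Augment Plant→Bus4→City: bottleneck 3, flow now 3.
Augment Plant→Sub4→City: bottleneck 5, flow now 8.
Augment Plant→Bus2→City: bottleneck 2, flow now 10.
No augmenting path remains; maximum flow = 10.
By max-flow min-cut, the minimum cut capacity equals the max flow.
In the residual graph, reachable from Plant: {Plant, Sub4, Bus2}.
Min-cut edges: Plant→Bus4 (3), Sub4→City (5), Bus2→City (2); capacity 3 + 5 + 2 = 10.

10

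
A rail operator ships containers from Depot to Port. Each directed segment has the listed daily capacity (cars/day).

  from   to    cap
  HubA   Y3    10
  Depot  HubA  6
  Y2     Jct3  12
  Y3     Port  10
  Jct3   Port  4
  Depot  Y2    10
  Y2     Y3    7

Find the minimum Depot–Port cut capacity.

14

Augment Depot→HubA→Y3→Port: bottleneck 6, flow now 6.
Augment Depot→Y2→Y3→Port: bottleneck 4, flow now 10.
Augment Depot→Y2→Jct3→Port: bottleneck 4, flow now 14.
No augmenting path remains; maximum flow = 14.
By max-flow min-cut, the minimum cut capacity equals the max flow.
In the residual graph, reachable from Depot: {Depot, HubA, Y2, Y3, Jct3}.
Min-cut edges: Y3→Port (10), Jct3→Port (4); capacity 10 + 4 = 14.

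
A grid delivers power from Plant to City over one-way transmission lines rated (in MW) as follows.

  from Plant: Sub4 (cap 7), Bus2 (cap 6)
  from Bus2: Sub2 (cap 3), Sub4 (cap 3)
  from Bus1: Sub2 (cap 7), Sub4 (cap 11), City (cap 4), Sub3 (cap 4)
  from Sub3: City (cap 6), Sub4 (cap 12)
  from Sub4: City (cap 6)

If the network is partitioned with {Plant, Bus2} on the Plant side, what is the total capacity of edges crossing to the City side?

Edges leaving {Plant, Bus2}: Plant→Sub4 (7), Bus2→Sub2 (3), Bus2→Sub4 (3).
Cut capacity = 7 + 3 + 3 = 13.

13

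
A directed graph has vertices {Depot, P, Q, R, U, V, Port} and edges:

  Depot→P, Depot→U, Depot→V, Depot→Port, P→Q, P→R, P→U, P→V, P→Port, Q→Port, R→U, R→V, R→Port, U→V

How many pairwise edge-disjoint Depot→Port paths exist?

Assign every edge capacity 1; by Menger, the answer equals the max flow.
Path Depot→Port (+1); total 1.
Path Depot→P→Port (+1); total 2.
No residual Depot→Port path; max flow = 2.
Certifying cut of size 2: {Depot→P, Depot→Port}.

2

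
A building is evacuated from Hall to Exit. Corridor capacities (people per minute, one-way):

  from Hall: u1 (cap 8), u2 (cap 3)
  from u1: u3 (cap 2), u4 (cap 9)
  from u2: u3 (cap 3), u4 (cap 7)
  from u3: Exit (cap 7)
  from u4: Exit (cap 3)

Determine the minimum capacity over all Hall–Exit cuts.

Augment Hall→u1→u3→Exit: bottleneck 2, flow now 2.
Augment Hall→u1→u4→Exit: bottleneck 3, flow now 5.
Augment Hall→u2→u3→Exit: bottleneck 3, flow now 8.
No augmenting path remains; maximum flow = 8.
By max-flow min-cut, the minimum cut capacity equals the max flow.
In the residual graph, reachable from Hall: {Hall, u1, u4}.
Min-cut edges: Hall→u2 (3), u1→u3 (2), u4→Exit (3); capacity 3 + 2 + 3 = 8.

8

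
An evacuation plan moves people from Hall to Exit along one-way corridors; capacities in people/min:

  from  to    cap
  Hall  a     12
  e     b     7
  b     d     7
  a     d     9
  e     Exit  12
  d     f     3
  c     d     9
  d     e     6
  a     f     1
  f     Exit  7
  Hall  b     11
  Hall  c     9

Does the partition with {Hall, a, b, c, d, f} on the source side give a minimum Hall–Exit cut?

No — its capacity is 13, but the minimum cut has capacity 10.

Given cut capacity: 6 + 7 = 13.
Augment Hall→a→f→Exit: bottleneck 1, flow now 1.
Augment Hall→a→d→e→Exit: bottleneck 6, flow now 7.
Augment Hall→a→d→f→Exit: bottleneck 3, flow now 10.
No augmenting path remains; maximum flow = 10.
In the residual graph, reachable from Hall: {Hall, a, b, c, d}.
Min-cut edges: a→f (1), d→e (6), d→f (3); capacity 1 + 6 + 3 = 10.
Cut capacity 13 exceeds the max flow 10, so it is not minimum.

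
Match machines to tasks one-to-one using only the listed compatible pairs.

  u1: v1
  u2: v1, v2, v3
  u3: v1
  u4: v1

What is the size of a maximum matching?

2

Unit-capacity flow: source→left, listed edges, right→sink; max matching = max flow.
Augmenting path u1→v1 (+1); matched 1.
Augmenting path u2→v2 (+1); matched 2.
No augmenting path remains; maximum matching = 2.
König certificate: {u2, v1} is a vertex cover of size 2 (every listed pair touches it), so no matching can be larger.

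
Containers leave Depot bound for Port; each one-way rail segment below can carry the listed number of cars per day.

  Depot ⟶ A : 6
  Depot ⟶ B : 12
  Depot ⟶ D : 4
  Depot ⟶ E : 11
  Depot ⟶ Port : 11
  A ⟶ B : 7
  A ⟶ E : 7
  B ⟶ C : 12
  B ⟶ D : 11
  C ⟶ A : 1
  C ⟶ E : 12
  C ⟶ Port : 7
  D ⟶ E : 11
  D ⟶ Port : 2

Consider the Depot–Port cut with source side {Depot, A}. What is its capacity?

52

Edges leaving {Depot, A}: Depot→B (12), Depot→D (4), Depot→E (11), Depot→Port (11), A→B (7), A→E (7).
Cut capacity = 12 + 4 + 11 + 11 + 7 + 7 = 52.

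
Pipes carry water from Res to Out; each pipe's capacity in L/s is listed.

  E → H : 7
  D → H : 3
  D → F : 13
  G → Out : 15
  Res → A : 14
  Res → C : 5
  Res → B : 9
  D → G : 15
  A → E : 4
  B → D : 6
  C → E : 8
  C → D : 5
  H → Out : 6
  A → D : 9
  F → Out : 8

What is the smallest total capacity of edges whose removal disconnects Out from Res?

Augment Res→A→D→F→Out: bottleneck 8, flow now 8.
Augment Res→A→D→G→Out: bottleneck 1, flow now 9.
Augment Res→A→E→H→Out: bottleneck 4, flow now 13.
Augment Res→B→D→G→Out: bottleneck 6, flow now 19.
Augment Res→C→D→G→Out: bottleneck 5, flow now 24.
No augmenting path remains; maximum flow = 24.
By max-flow min-cut, the minimum cut capacity equals the max flow.
In the residual graph, reachable from Res: {Res, A, B}.
Min-cut edges: Res→C (5), A→D (9), A→E (4), B→D (6); capacity 5 + 9 + 4 + 6 = 24.

24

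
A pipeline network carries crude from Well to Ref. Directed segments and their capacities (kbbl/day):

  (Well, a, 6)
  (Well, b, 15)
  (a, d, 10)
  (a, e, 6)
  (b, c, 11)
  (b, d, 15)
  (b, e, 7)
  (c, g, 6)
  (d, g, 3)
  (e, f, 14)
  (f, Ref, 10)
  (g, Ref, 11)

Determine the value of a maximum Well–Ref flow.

19

Augment Well→a→d→g→Ref: bottleneck 3, flow now 3.
Augment Well→a→e→f→Ref: bottleneck 3, flow now 6.
Augment Well→b→c→g→Ref: bottleneck 6, flow now 12.
Augment Well→b→e→f→Ref: bottleneck 7, flow now 19.
No augmenting path remains; maximum flow = 19.
In the residual graph, reachable from Well: {Well, a, b, c, d, e, f}.
Min-cut edges: c→g (6), d→g (3), f→Ref (10); capacity 6 + 3 + 10 = 19.
This cut is saturated, so no flow can exceed 19.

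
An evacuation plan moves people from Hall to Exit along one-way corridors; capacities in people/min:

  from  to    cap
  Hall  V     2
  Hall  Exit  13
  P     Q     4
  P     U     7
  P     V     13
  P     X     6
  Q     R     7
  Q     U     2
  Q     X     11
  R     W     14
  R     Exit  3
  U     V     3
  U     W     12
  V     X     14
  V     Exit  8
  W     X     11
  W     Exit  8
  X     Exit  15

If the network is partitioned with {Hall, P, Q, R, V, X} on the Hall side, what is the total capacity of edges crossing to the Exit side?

Edges leaving {Hall, P, Q, R, V, X}: Hall→Exit (13), P→U (7), Q→U (2), R→W (14), R→Exit (3), V→Exit (8), X→Exit (15).
Cut capacity = 13 + 7 + 2 + 14 + 3 + 8 + 15 = 62.

62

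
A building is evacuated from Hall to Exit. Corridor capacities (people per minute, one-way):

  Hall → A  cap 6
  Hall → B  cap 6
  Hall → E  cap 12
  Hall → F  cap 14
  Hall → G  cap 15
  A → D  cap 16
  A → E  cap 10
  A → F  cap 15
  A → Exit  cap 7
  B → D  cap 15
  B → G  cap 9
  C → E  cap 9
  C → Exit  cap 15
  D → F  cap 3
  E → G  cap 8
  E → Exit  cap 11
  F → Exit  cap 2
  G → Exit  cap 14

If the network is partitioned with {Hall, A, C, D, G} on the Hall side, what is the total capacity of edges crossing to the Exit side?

105

Edges leaving {Hall, A, C, D, G}: Hall→B (6), Hall→E (12), Hall→F (14), A→E (10), A→F (15), A→Exit (7), C→E (9), C→Exit (15), D→F (3), G→Exit (14).
Cut capacity = 6 + 12 + 14 + 10 + 15 + 7 + 9 + 15 + 3 + 14 = 105.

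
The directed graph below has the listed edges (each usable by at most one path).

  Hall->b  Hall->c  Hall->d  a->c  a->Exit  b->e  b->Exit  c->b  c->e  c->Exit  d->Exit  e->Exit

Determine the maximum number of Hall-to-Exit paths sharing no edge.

Assign every edge capacity 1; by Menger, the answer equals the max flow.
Path Hall→b→Exit (+1); total 1.
Path Hall→c→Exit (+1); total 2.
Path Hall→d→Exit (+1); total 3.
No residual Hall→Exit path; max flow = 3.
Certifying cut of size 3: {Hall→b, Hall→c, Hall→d}.

3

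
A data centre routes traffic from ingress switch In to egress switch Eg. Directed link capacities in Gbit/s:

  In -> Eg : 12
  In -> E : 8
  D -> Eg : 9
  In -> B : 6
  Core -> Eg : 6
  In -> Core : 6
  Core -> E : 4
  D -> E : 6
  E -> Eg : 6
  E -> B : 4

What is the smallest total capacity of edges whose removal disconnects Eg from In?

24

Augment In→Eg: bottleneck 12, flow now 12.
Augment In→Core→Eg: bottleneck 6, flow now 18.
Augment In→E→Eg: bottleneck 6, flow now 24.
No augmenting path remains; maximum flow = 24.
By max-flow min-cut, the minimum cut capacity equals the max flow.
In the residual graph, reachable from In: {In, E, B}.
Min-cut edges: In→Core (6), In→Eg (12), E→Eg (6); capacity 6 + 12 + 6 = 24.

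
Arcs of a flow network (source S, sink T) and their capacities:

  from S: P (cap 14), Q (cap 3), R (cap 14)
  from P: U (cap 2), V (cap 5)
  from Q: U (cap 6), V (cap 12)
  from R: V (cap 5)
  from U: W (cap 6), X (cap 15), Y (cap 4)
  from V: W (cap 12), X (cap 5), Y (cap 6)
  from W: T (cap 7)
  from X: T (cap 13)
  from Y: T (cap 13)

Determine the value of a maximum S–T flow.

15

Augment S→P→U→W→T: bottleneck 2, flow now 2.
Augment S→P→V→W→T: bottleneck 5, flow now 7.
Augment S→Q→U→X→T: bottleneck 3, flow now 10.
Augment S→R→V→X→T: bottleneck 5, flow now 15.
No augmenting path remains; maximum flow = 15.
In the residual graph, reachable from S: {S, P, R}.
Min-cut edges: S→Q (3), P→U (2), P→V (5), R→V (5); capacity 3 + 2 + 5 + 5 = 15.
This cut is saturated, so no flow can exceed 15.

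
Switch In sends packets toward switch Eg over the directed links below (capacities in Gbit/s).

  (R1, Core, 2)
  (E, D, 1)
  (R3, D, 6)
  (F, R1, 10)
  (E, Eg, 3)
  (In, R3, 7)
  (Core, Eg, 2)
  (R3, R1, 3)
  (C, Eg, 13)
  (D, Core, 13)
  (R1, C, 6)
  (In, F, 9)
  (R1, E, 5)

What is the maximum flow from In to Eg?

11

Augment In→F→R1→E→Eg: bottleneck 3, flow now 3.
Augment In→F→R1→Core→Eg: bottleneck 2, flow now 5.
Augment In→F→R1→C→Eg: bottleneck 4, flow now 9.
Augment In→R3→R1→C→Eg: bottleneck 2, flow now 11.
No augmenting path remains; maximum flow = 11.
In the residual graph, reachable from In: {In, F, R3, D, R1, E, Core}.
Min-cut edges: R1→C (6), E→Eg (3), Core→Eg (2); capacity 6 + 3 + 2 = 11.
This cut is saturated, so no flow can exceed 11.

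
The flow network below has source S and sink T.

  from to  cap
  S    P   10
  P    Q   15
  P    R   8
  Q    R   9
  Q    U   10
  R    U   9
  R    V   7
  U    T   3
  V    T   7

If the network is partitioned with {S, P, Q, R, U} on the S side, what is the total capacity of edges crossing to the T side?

Edges leaving {S, P, Q, R, U}: R→V (7), U→T (3).
Cut capacity = 7 + 3 = 10.

10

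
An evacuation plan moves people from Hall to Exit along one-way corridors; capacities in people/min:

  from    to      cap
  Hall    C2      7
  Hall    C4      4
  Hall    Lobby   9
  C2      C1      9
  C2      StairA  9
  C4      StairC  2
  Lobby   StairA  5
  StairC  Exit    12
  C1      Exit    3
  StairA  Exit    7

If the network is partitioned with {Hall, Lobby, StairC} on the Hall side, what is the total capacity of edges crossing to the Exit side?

28

Edges leaving {Hall, Lobby, StairC}: Hall→C2 (7), Hall→C4 (4), Lobby→StairA (5), StairC→Exit (12).
Cut capacity = 7 + 4 + 5 + 12 = 28.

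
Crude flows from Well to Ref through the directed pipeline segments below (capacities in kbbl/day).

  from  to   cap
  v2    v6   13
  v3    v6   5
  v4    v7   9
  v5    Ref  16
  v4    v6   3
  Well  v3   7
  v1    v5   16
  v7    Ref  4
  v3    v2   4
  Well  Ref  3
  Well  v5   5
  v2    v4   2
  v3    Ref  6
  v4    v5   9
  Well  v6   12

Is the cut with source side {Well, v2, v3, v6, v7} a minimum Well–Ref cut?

Given cut capacity: 5 + 3 + 2 + 6 + 4 = 20.
Augment Well→Ref: bottleneck 3, flow now 3.
Augment Well→v3→Ref: bottleneck 6, flow now 9.
Augment Well→v5→Ref: bottleneck 5, flow now 14.
Augment Well→v3→v2→v4→v5→Ref: bottleneck 1, flow now 15.
No augmenting path remains; maximum flow = 15.
In the residual graph, reachable from Well: {Well, v6}.
Min-cut edges: Well→v3 (7), Well→v5 (5), Well→Ref (3); capacity 7 + 5 + 3 = 15.
Cut capacity 20 exceeds the max flow 15, so it is not minimum.

No — its capacity is 20, but the minimum cut has capacity 15.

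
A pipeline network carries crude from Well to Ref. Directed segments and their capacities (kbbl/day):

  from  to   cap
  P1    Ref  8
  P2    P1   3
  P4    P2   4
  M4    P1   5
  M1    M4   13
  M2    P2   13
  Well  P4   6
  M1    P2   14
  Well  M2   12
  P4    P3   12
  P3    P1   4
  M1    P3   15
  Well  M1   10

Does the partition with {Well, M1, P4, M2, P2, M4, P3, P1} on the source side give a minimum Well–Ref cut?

Yes — it is a minimum cut (capacity 8).

Given cut capacity: 8 = 8.
Augment Well→M1→P2→P1→Ref: bottleneck 3, flow now 3.
Augment Well→M1→M4→P1→Ref: bottleneck 5, flow now 8.
No augmenting path remains; maximum flow = 8.
Cut capacity 8 equals the max flow, so it is a minimum cut.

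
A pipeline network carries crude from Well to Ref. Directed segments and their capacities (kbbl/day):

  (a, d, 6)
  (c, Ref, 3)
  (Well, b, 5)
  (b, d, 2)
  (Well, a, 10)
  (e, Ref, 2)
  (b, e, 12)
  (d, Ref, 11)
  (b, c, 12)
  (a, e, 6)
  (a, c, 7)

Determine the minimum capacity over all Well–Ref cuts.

Augment Well→a→c→Ref: bottleneck 3, flow now 3.
Augment Well→a→d→Ref: bottleneck 6, flow now 9.
Augment Well→a→e→Ref: bottleneck 1, flow now 10.
Augment Well→b→d→Ref: bottleneck 2, flow now 12.
Augment Well→b→e→Ref: bottleneck 1, flow now 13.
No augmenting path remains; maximum flow = 13.
By max-flow min-cut, the minimum cut capacity equals the max flow.
In the residual graph, reachable from Well: {Well, a, b, c, e}.
Min-cut edges: a→d (6), b→d (2), c→Ref (3), e→Ref (2); capacity 6 + 2 + 3 + 2 = 13.

13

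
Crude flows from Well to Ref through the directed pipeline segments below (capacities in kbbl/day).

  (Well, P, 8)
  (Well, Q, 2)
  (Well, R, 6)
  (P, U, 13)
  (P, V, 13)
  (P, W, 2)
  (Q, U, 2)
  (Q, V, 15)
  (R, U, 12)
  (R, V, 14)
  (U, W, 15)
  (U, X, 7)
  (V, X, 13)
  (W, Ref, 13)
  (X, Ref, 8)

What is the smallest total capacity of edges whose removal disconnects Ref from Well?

Augment Well→P→W→Ref: bottleneck 2, flow now 2.
Augment Well→P→U→W→Ref: bottleneck 6, flow now 8.
Augment Well→Q→U→W→Ref: bottleneck 2, flow now 10.
Augment Well→R→U→W→Ref: bottleneck 3, flow now 13.
Augment Well→R→U→X→Ref: bottleneck 3, flow now 16.
No augmenting path remains; maximum flow = 16.
By max-flow min-cut, the minimum cut capacity equals the max flow.
In the residual graph, reachable from Well: {Well}.
Min-cut edges: Well→P (8), Well→Q (2), Well→R (6); capacity 8 + 2 + 6 = 16.

16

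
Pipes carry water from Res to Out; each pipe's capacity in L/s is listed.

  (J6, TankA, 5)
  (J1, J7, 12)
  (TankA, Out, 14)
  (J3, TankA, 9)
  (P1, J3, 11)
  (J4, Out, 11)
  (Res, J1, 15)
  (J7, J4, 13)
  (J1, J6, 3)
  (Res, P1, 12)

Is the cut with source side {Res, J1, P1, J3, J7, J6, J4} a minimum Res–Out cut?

No — its capacity is 25, but the minimum cut has capacity 23.

Given cut capacity: 9 + 5 + 11 = 25.
Augment Res→J1→J7→J4→Out: bottleneck 11, flow now 11.
Augment Res→J1→J6→TankA→Out: bottleneck 3, flow now 14.
Augment Res→P1→J3→TankA→Out: bottleneck 9, flow now 23.
No augmenting path remains; maximum flow = 23.
In the residual graph, reachable from Res: {Res, J1, P1, J3, J7, J4}.
Min-cut edges: J1→J6 (3), J3→TankA (9), J4→Out (11); capacity 3 + 9 + 11 = 23.
Cut capacity 25 exceeds the max flow 23, so it is not minimum.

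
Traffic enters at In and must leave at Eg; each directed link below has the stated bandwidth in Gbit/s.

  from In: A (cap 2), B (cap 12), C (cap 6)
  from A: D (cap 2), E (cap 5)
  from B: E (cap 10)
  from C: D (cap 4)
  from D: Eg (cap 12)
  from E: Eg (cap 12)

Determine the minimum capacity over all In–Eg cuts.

16

Augment In→A→D→Eg: bottleneck 2, flow now 2.
Augment In→B→E→Eg: bottleneck 10, flow now 12.
Augment In→C→D→Eg: bottleneck 4, flow now 16.
No augmenting path remains; maximum flow = 16.
By max-flow min-cut, the minimum cut capacity equals the max flow.
In the residual graph, reachable from In: {In, B, C}.
Min-cut edges: In→A (2), B→E (10), C→D (4); capacity 2 + 10 + 4 = 16.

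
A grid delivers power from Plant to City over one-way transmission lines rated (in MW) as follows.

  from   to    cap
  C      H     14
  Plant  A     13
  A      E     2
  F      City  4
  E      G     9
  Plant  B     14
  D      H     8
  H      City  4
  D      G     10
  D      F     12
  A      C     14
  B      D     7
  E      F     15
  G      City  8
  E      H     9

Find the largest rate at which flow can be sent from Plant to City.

Augment Plant→A→C→H→City: bottleneck 4, flow now 4.
Augment Plant→A→E→F→City: bottleneck 2, flow now 6.
Augment Plant→B→D→F→City: bottleneck 2, flow now 8.
Augment Plant→B→D→G→City: bottleneck 5, flow now 13.
No augmenting path remains; maximum flow = 13.
In the residual graph, reachable from Plant: {Plant, A, B, C, H}.
Min-cut edges: A→E (2), B→D (7), H→City (4); capacity 2 + 7 + 4 = 13.
This cut is saturated, so no flow can exceed 13.

13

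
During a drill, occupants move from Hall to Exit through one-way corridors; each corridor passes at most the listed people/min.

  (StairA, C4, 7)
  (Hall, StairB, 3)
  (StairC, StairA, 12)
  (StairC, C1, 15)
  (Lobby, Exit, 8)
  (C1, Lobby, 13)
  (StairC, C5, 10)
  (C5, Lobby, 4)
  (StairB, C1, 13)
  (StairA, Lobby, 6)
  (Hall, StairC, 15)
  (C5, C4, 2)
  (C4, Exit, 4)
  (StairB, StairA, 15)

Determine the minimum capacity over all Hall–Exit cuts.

12

Augment Hall→StairB→C1→Lobby→Exit: bottleneck 3, flow now 3.
Augment Hall→StairC→C1→Lobby→Exit: bottleneck 5, flow now 8.
Augment Hall→StairC→C5→C4→Exit: bottleneck 2, flow now 10.
Augment Hall→StairC→StairA→C4→Exit: bottleneck 2, flow now 12.
No augmenting path remains; maximum flow = 12.
By max-flow min-cut, the minimum cut capacity equals the max flow.
In the residual graph, reachable from Hall: {Hall, StairB, StairC, C1, C5, StairA, Lobby, C4}.
Min-cut edges: Lobby→Exit (8), C4→Exit (4); capacity 8 + 4 = 12.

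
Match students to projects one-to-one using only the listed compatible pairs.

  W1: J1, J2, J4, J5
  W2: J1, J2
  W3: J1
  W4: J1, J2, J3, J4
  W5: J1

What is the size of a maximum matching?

Unit-capacity flow: source→left, listed edges, right→sink; max matching = max flow.
Augmenting path W1→J1 (+1); matched 1.
Augmenting path W2→J2 (+1); matched 2.
Augmenting path W4→J3 (+1); matched 3.
Augmenting path W3→J1→W1→J4 (+1); matched 4.
No augmenting path remains; maximum matching = 4.
König certificate: {W1, W2, W4, J1} is a vertex cover of size 4 (every listed pair touches it), so no matching can be larger.

4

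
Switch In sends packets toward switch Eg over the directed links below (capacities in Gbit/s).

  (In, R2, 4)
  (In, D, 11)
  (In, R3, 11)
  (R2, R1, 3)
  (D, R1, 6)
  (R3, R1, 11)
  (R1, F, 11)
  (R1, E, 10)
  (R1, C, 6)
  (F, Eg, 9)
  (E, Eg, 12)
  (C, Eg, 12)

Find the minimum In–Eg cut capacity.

20

Augment In→R2→R1→F→Eg: bottleneck 3, flow now 3.
Augment In→D→R1→F→Eg: bottleneck 6, flow now 9.
Augment In→R3→R1→E→Eg: bottleneck 10, flow now 19.
Augment In→R3→R1→C→Eg: bottleneck 1, flow now 20.
No augmenting path remains; maximum flow = 20.
By max-flow min-cut, the minimum cut capacity equals the max flow.
In the residual graph, reachable from In: {In, R2, D}.
Min-cut edges: In→R3 (11), R2→R1 (3), D→R1 (6); capacity 11 + 3 + 6 = 20.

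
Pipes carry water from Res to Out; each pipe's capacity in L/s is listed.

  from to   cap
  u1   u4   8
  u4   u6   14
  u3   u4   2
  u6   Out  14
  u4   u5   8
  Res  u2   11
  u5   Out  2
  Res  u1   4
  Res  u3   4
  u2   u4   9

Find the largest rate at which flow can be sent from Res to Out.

Augment Res→u1→u4→u5→Out: bottleneck 2, flow now 2.
Augment Res→u1→u4→u6→Out: bottleneck 2, flow now 4.
Augment Res→u2→u4→u6→Out: bottleneck 9, flow now 13.
Augment Res→u3→u4→u6→Out: bottleneck 2, flow now 15.
No augmenting path remains; maximum flow = 15.
In the residual graph, reachable from Res: {Res, u2, u3}.
Min-cut edges: Res→u1 (4), u2→u4 (9), u3→u4 (2); capacity 4 + 9 + 2 = 15.
This cut is saturated, so no flow can exceed 15.

15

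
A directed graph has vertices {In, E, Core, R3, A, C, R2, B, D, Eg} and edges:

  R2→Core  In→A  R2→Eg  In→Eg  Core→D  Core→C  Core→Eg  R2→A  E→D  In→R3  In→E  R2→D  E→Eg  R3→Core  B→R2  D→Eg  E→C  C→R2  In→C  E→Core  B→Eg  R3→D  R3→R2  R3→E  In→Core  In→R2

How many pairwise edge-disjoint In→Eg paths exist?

5

Assign every edge capacity 1; by Menger, the answer equals the max flow.
Path In→Eg (+1); total 1.
Path In→E→Eg (+1); total 2.
Path In→Core→Eg (+1); total 3.
Path In→R2→Eg (+1); total 4.
Path In→R3→D→Eg (+1); total 5.
No residual In→Eg path; max flow = 5.
Certifying cut of size 5: {Core→Eg, D→Eg, E→Eg, In→Eg, R2→Eg}.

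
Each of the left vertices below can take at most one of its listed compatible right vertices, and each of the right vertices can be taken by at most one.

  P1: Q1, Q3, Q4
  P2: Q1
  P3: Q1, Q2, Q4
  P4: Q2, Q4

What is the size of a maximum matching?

4

Unit-capacity flow: source→left, listed edges, right→sink; max matching = max flow.
Augmenting path P1→Q1 (+1); matched 1.
Augmenting path P3→Q2 (+1); matched 2.
Augmenting path P4→Q4 (+1); matched 3.
Augmenting path P2→Q1→P1→Q3 (+1); matched 4.
No augmenting path remains; maximum matching = 4.
König certificate: {P1, P2, P3, P4} is a vertex cover of size 4 (every listed pair touches it), so no matching can be larger.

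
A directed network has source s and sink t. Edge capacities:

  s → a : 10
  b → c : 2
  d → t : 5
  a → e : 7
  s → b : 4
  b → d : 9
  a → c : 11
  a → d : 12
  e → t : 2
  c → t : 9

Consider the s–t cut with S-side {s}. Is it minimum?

Given cut capacity: 10 + 4 = 14.
Augment s→a→c→t: bottleneck 9, flow now 9.
Augment s→a→d→t: bottleneck 1, flow now 10.
Augment s→b→d→t: bottleneck 4, flow now 14.
No augmenting path remains; maximum flow = 14.
Cut capacity 14 equals the max flow, so it is a minimum cut.

Yes — it is a minimum cut (capacity 14).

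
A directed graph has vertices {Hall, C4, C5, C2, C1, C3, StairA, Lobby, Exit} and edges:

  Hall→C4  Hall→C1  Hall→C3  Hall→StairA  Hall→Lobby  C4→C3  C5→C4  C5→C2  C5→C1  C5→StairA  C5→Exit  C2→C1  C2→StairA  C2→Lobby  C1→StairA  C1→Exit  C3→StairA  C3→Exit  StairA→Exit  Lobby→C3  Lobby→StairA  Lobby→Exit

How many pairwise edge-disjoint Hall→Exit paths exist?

Assign every edge capacity 1; by Menger, the answer equals the max flow.
Path Hall→C1→Exit (+1); total 1.
Path Hall→C3→Exit (+1); total 2.
Path Hall→StairA→Exit (+1); total 3.
Path Hall→Lobby→Exit (+1); total 4.
No residual Hall→Exit path; max flow = 4.
Certifying cut of size 4: {C3→Exit, Hall→C1, Hall→Lobby, StairA→Exit}.

4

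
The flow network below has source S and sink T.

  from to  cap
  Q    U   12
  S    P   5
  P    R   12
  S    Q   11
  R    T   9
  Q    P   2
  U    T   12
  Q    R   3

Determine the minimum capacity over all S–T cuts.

16

Augment S→P→R→T: bottleneck 5, flow now 5.
Augment S→Q→R→T: bottleneck 3, flow now 8.
Augment S→Q→U→T: bottleneck 8, flow now 16.
No augmenting path remains; maximum flow = 16.
By max-flow min-cut, the minimum cut capacity equals the max flow.
In the residual graph, reachable from S: {S}.
Min-cut edges: S→P (5), S→Q (11); capacity 5 + 11 = 16.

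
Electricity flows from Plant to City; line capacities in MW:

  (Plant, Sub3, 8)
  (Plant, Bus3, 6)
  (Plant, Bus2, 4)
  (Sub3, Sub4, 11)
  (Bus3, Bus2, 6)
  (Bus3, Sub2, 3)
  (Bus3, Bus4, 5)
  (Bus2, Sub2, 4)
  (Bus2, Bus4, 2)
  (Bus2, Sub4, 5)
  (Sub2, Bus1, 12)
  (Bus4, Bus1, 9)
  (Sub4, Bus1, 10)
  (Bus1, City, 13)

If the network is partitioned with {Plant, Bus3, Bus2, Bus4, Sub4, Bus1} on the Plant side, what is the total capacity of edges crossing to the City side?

Edges leaving {Plant, Bus3, Bus2, Bus4, Sub4, Bus1}: Plant→Sub3 (8), Bus3→Sub2 (3), Bus2→Sub2 (4), Bus1→City (13).
Cut capacity = 8 + 3 + 4 + 13 = 28.

28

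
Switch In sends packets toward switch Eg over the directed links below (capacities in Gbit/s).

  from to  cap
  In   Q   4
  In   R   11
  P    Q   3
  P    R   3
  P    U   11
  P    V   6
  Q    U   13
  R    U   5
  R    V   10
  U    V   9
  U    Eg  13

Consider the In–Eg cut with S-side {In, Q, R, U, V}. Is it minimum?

Given cut capacity: 13 = 13.
Augment In→Q→U→Eg: bottleneck 4, flow now 4.
Augment In→R→U→Eg: bottleneck 5, flow now 9.
No augmenting path remains; maximum flow = 9.
In the residual graph, reachable from In: {In, R, V}.
Min-cut edges: In→Q (4), R→U (5); capacity 4 + 5 = 9.
Cut capacity 13 exceeds the max flow 9, so it is not minimum.

No — its capacity is 13, but the minimum cut has capacity 9.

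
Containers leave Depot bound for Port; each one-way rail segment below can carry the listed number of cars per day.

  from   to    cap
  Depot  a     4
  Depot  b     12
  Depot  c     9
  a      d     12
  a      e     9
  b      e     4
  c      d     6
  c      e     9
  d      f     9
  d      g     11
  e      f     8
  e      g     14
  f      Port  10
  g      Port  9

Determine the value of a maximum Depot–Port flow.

17

Augment Depot→a→d→f→Port: bottleneck 4, flow now 4.
Augment Depot→b→e→f→Port: bottleneck 4, flow now 8.
Augment Depot→c→d→f→Port: bottleneck 2, flow now 10.
Augment Depot→c→d→g→Port: bottleneck 4, flow now 14.
Augment Depot→c→e→g→Port: bottleneck 3, flow now 17.
No augmenting path remains; maximum flow = 17.
In the residual graph, reachable from Depot: {Depot, b}.
Min-cut edges: Depot→a (4), Depot→c (9), b→e (4); capacity 4 + 9 + 4 = 17.
This cut is saturated, so no flow can exceed 17.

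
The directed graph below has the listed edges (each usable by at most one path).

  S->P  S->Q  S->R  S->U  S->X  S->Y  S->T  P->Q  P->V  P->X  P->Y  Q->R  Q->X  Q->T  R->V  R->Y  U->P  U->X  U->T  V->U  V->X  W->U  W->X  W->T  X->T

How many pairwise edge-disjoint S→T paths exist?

Assign every edge capacity 1; by Menger, the answer equals the max flow.
Path S→T (+1); total 1.
Path S→Q→T (+1); total 2.
Path S→U→T (+1); total 3.
Path S→X→T (+1); total 4.
No residual S→T path; max flow = 4.
Certifying cut of size 4: {Q→T, S→T, U→T, X→T}.

4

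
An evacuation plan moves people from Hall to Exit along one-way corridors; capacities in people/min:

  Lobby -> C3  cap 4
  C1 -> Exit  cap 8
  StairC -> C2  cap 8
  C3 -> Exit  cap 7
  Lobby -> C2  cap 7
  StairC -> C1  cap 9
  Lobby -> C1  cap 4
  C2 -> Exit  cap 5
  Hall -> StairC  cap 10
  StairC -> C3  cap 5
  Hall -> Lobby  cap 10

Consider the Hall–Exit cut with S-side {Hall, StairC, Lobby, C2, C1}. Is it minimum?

No — its capacity is 22, but the minimum cut has capacity 20.

Given cut capacity: 5 + 4 + 5 + 8 = 22.
Augment Hall→StairC→C2→Exit: bottleneck 5, flow now 5.
Augment Hall→StairC→C1→Exit: bottleneck 5, flow now 10.
Augment Hall→Lobby→C1→Exit: bottleneck 3, flow now 13.
Augment Hall→Lobby→C3→Exit: bottleneck 4, flow now 17.
Augment Hall→Lobby→C2→StairC→C3→Exit: bottleneck 3, flow now 20. (uses reverse residual edge)
No augmenting path remains; maximum flow = 20.
In the residual graph, reachable from Hall: {Hall}.
Min-cut edges: Hall→StairC (10), Hall→Lobby (10); capacity 10 + 10 = 20.
Cut capacity 22 exceeds the max flow 20, so it is not minimum.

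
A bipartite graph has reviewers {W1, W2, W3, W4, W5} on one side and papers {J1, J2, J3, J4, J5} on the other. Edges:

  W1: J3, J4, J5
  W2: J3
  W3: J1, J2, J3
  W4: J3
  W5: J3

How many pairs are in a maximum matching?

Unit-capacity flow: source→left, listed edges, right→sink; max matching = max flow.
Augmenting path W1→J3 (+1); matched 1.
Augmenting path W3→J1 (+1); matched 2.
Augmenting path W2→J3→W1→J4 (+1); matched 3.
No augmenting path remains; maximum matching = 3.
König certificate: {W1, W3, J3} is a vertex cover of size 3 (every listed pair touches it), so no matching can be larger.

3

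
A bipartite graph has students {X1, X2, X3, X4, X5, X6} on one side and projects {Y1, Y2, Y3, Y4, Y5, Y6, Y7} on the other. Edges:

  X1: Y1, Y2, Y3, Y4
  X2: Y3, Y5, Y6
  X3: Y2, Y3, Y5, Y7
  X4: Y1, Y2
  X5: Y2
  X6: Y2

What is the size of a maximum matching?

Unit-capacity flow: source→left, listed edges, right→sink; max matching = max flow.
Augmenting path X1→Y1 (+1); matched 1.
Augmenting path X2→Y3 (+1); matched 2.
Augmenting path X3→Y2 (+1); matched 3.
Augmenting path X4→Y1→X1→Y4 (+1); matched 4.
Augmenting path X5→Y2→X3→Y5 (+1); matched 5.
No augmenting path remains; maximum matching = 5.
König certificate: {X1, X2, X3, X4, Y2} is a vertex cover of size 5 (every listed pair touches it), so no matching can be larger.

5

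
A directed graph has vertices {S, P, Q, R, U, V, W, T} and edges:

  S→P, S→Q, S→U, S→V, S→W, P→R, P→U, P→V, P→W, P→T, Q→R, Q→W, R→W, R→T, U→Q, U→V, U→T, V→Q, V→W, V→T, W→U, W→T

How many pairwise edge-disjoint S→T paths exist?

Assign every edge capacity 1; by Menger, the answer equals the max flow.
Path S→P→T (+1); total 1.
Path S→U→T (+1); total 2.
Path S→V→T (+1); total 3.
Path S→W→T (+1); total 4.
Path S→Q→R→T (+1); total 5.
No residual S→T path; max flow = 5.
Certifying cut of size 5: {S→P, S→Q, S→U, S→V, S→W}.

5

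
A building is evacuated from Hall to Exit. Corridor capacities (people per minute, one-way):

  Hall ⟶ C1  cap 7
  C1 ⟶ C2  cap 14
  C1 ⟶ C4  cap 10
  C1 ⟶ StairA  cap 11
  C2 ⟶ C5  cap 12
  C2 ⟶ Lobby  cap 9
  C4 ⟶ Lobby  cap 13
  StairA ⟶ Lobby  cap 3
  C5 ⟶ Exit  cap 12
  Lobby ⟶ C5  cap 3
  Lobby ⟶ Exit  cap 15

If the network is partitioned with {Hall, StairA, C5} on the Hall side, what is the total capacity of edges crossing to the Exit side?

22

Edges leaving {Hall, StairA, C5}: Hall→C1 (7), StairA→Lobby (3), C5→Exit (12).
Cut capacity = 7 + 3 + 12 = 22.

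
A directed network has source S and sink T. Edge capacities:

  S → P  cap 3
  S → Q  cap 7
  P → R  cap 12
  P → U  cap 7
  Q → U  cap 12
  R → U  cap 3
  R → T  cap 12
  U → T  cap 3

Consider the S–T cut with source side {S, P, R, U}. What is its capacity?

Edges leaving {S, P, R, U}: S→Q (7), R→T (12), U→T (3).
Cut capacity = 7 + 12 + 3 = 22.

22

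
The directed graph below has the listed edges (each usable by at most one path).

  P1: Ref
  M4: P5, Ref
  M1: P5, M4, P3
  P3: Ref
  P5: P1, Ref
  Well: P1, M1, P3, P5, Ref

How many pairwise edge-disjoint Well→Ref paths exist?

5

Assign every edge capacity 1; by Menger, the answer equals the max flow.
Path Well→Ref (+1); total 1.
Path Well→P5→Ref (+1); total 2.
Path Well→P3→Ref (+1); total 3.
Path Well→P1→Ref (+1); total 4.
Path Well→M1→M4→Ref (+1); total 5.
No residual Well→Ref path; max flow = 5.
Certifying cut of size 5: {Well→M1, Well→P1, Well→P3, Well→P5, Well→Ref}.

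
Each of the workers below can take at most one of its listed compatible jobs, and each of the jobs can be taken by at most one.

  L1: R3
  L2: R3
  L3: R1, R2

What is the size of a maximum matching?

Unit-capacity flow: source→left, listed edges, right→sink; max matching = max flow.
Augmenting path L1→R3 (+1); matched 1.
Augmenting path L3→R1 (+1); matched 2.
No augmenting path remains; maximum matching = 2.
König certificate: {L3, R3} is a vertex cover of size 2 (every listed pair touches it), so no matching can be larger.

2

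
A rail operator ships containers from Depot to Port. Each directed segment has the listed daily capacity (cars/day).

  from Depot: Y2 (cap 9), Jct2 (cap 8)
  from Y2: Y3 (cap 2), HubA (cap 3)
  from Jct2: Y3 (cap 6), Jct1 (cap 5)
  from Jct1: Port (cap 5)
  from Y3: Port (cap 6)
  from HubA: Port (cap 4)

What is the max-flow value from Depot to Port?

Augment Depot→Y2→Y3→Port: bottleneck 2, flow now 2.
Augment Depot→Y2→HubA→Port: bottleneck 3, flow now 5.
Augment Depot→Jct2→Jct1→Port: bottleneck 5, flow now 10.
Augment Depot→Jct2→Y3→Port: bottleneck 3, flow now 13.
No augmenting path remains; maximum flow = 13.
In the residual graph, reachable from Depot: {Depot, Y2}.
Min-cut edges: Depot→Jct2 (8), Y2→Y3 (2), Y2→HubA (3); capacity 8 + 2 + 3 = 13.
This cut is saturated, so no flow can exceed 13.

13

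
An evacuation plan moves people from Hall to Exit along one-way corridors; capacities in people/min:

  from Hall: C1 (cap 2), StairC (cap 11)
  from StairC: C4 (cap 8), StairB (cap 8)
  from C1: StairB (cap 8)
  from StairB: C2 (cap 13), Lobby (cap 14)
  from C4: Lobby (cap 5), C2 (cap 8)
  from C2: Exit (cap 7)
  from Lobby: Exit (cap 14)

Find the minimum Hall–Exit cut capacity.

Augment Hall→StairC→StairB→C2→Exit: bottleneck 7, flow now 7.
Augment Hall→StairC→StairB→Lobby→Exit: bottleneck 1, flow now 8.
Augment Hall→StairC→C4→Lobby→Exit: bottleneck 3, flow now 11.
Augment Hall→C1→StairB→Lobby→Exit: bottleneck 2, flow now 13.
No augmenting path remains; maximum flow = 13.
By max-flow min-cut, the minimum cut capacity equals the max flow.
In the residual graph, reachable from Hall: {Hall}.
Min-cut edges: Hall→StairC (11), Hall→C1 (2); capacity 11 + 2 = 13.

13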